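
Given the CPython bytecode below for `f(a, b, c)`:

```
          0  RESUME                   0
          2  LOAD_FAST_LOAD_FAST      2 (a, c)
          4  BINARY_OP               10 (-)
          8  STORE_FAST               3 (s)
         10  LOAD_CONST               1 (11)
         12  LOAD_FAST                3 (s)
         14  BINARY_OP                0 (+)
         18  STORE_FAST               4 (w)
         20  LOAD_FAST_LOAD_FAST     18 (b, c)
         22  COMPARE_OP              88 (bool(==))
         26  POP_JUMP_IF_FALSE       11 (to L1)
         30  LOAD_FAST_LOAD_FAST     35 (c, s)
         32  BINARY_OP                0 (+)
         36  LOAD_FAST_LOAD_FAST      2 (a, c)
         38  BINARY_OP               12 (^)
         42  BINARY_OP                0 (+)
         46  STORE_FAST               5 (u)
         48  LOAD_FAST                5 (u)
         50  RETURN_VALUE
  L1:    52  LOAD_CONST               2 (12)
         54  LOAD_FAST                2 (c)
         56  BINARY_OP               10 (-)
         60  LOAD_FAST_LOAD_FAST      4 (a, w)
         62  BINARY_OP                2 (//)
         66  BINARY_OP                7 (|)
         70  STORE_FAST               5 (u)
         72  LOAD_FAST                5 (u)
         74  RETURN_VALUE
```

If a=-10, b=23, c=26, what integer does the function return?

LOAD_FAST_LOAD_FAST a,c → push -10,26. Stack: [-10, 26]
BINARY_OP - → -10 - 26 = -36. Stack: [-36]
STORE_FAST s → s=-36. Stack: []
LOAD_CONST → push 11. Stack: [11]
LOAD_FAST s → push -36. Stack: [11, -36]
BINARY_OP + → 11 + -36 = -25. Stack: [-25]
STORE_FAST w → w=-25. Stack: []
LOAD_FAST_LOAD_FAST b,c → push 23,26. Stack: [23, 26]
COMPARE_OP bool(==) → 23 vs 26 = False. Stack: [False]
POP_JUMP_IF_FALSE → pop False; jump. Stack: []
LOAD_CONST → push 12. Stack: [12]
LOAD_FAST c → push 26. Stack: [12, 26]
BINARY_OP - → 12 - 26 = -14. Stack: [-14]
LOAD_FAST_LOAD_FAST a,w → push -10,-25. Stack: [-14, -10, -25]
BINARY_OP // → -10 // -25 = 0. Stack: [-14, 0]
BINARY_OP | → -14 | 0 = -14. Stack: [-14]
STORE_FAST u → u=-14. Stack: []
LOAD_FAST u → push -14. Stack: [-14]
RETURN_VALUE → return -14.

-14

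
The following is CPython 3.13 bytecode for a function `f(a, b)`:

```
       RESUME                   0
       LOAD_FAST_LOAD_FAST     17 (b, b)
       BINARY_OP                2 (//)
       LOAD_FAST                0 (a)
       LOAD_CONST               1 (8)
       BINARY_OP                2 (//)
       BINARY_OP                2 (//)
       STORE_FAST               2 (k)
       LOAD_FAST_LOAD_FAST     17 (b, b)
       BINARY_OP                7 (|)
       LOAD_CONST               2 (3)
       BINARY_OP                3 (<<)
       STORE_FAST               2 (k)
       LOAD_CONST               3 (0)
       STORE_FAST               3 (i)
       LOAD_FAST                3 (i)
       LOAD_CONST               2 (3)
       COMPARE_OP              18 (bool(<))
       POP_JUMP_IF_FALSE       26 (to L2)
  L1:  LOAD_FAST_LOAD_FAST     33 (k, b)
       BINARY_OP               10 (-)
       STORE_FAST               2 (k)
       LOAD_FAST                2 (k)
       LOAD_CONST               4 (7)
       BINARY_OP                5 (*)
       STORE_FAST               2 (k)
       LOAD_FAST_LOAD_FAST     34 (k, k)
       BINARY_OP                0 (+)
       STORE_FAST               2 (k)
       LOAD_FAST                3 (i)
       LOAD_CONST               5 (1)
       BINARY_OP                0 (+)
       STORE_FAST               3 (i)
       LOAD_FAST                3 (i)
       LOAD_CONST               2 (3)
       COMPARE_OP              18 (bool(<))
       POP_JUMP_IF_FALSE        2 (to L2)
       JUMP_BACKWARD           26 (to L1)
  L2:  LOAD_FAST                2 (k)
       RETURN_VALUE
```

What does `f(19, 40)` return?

LOAD_FAST_LOAD_FAST b,b → push 40,40
BINARY_OP // → 40 // 40 = 1
LOAD_FAST a → push 19
LOAD_CONST → push 8
BINARY_OP // → 19 // 8 = 2
BINARY_OP // → 1 // 2 = 0
STORE_FAST k → k=0
LOAD_FAST_LOAD_FAST b,b → push 40,40
BINARY_OP | → 40 | 40 = 40
LOAD_CONST → push 3
BINARY_OP << → 40 << 3 = 320
STORE_FAST k → k=320
LOAD_CONST → push 0
STORE_FAST i → i=0
LOAD_FAST i → push 0
LOAD_CONST → push 3
COMPARE_OP bool(<) → 0 vs 3 = True
POP_JUMP_IF_FALSE → pop True; no jump
LOAD_FAST_LOAD_FAST k,b → push 320,40
BINARY_OP - → 320 - 40 = 280
STORE_FAST k → k=280
LOAD_FAST k → push 280
LOAD_CONST → push 7
BINARY_OP * → 280 * 7 = 1960
STORE_FAST k → k=1960
LOAD_FAST_LOAD_FAST k,k → push 1960,1960
BINARY_OP + → 1960 + 1960 = 3920
STORE_FAST k → k=3920
LOAD_FAST i → push 0
LOAD_CONST → push 1
BINARY_OP + → 0 + 1 = 1
STORE_FAST i → i=1
LOAD_FAST i → push 1
LOAD_CONST → push 3
COMPARE_OP bool(<) → 1 vs 3 = True
POP_JUMP_IF_FALSE → pop True; no jump
LOAD_FAST_LOAD_FAST k,b → push 3920,40
BINARY_OP - → 3920 - 40 = 3880
STORE_FAST k → k=3880
LOAD_FAST k → push 3880
LOAD_CONST → push 7
BINARY_OP * → 3880 * 7 = 27160
STORE_FAST k → k=27160
LOAD_FAST_LOAD_FAST k,k → push 27160,27160
BINARY_OP + → 27160 + 27160 = 54320
STORE_FAST k → k=54320
LOAD_FAST i → push 1
LOAD_CONST → push 1
BINARY_OP + → 1 + 1 = 2
STORE_FAST i → i=2
LOAD_FAST i → push 2
LOAD_CONST → push 3
COMPARE_OP bool(<) → 2 vs 3 = True
POP_JUMP_IF_FALSE → pop True; no jump
LOAD_FAST_LOAD_FAST k,b → push 54320,40
BINARY_OP - → 54320 - 40 = 54280
STORE_FAST k → k=54280
LOAD_FAST k → push 54280
LOAD_CONST → push 7
BINARY_OP * → 54280 * 7 = 379960
STORE_FAST k → k=379960
LOAD_FAST_LOAD_FAST k,k → push 379960,379960
BINARY_OP + → 379960 + 379960 = 759920
STORE_FAST k → k=759920
LOAD_FAST i → push 2
LOAD_CONST → push 1
BINARY_OP + → 2 + 1 = 3
STORE_FAST i → i=3
LOAD_FAST i → push 3
LOAD_CONST → push 3
COMPARE_OP bool(<) → 3 vs 3 = False
POP_JUMP_IF_FALSE → pop False; jump
LOAD_FAST k → push 759920
RETURN_VALUE → return 759920.

759920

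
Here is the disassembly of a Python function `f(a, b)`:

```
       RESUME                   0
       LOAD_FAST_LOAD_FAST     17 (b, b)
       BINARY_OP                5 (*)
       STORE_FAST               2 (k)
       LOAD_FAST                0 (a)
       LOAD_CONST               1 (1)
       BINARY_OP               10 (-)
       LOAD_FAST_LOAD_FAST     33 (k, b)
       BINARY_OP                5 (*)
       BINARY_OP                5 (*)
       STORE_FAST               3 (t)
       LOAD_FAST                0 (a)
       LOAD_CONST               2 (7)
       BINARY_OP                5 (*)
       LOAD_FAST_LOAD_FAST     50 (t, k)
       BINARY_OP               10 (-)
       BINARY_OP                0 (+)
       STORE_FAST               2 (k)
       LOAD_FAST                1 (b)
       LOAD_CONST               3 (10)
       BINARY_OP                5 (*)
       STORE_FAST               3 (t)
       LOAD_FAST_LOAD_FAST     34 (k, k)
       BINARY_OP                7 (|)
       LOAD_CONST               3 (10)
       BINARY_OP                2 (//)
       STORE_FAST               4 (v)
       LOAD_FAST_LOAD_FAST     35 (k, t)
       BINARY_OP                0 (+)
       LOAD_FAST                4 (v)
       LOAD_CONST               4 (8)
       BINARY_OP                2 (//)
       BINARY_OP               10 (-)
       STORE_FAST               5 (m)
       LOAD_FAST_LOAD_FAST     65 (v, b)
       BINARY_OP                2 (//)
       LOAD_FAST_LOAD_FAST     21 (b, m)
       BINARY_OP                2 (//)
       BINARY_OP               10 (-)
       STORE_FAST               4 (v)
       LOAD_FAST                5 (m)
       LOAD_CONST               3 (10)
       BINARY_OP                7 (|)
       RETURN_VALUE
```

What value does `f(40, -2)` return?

-53

LOAD_FAST_LOAD_FAST b,b → push -2,-2. Stack: [-2, -2]
BINARY_OP * → -2 * -2 = 4. Stack: [4]
STORE_FAST k → k=4. Stack: []
LOAD_FAST a → push 40. Stack: [40]
LOAD_CONST → push 1. Stack: [40, 1]
BINARY_OP - → 40 - 1 = 39. Stack: [39]
LOAD_FAST_LOAD_FAST k,b → push 4,-2. Stack: [39, 4, -2]
BINARY_OP * → 4 * -2 = -8. Stack: [39, -8]
BINARY_OP * → 39 * -8 = -312. Stack: [-312]
STORE_FAST t → t=-312. Stack: []
LOAD_FAST a → push 40. Stack: [40]
LOAD_CONST → push 7. Stack: [40, 7]
BINARY_OP * → 40 * 7 = 280. Stack: [280]
LOAD_FAST_LOAD_FAST t,k → push -312,4. Stack: [280, -312, 4]
BINARY_OP - → -312 - 4 = -316. Stack: [280, -316]
BINARY_OP + → 280 + -316 = -36. Stack: [-36]
STORE_FAST k → k=-36. Stack: []
LOAD_FAST b → push -2. Stack: [-2]
LOAD_CONST → push 10. Stack: [-2, 10]
BINARY_OP * → -2 * 10 = -20. Stack: [-20]
STORE_FAST t → t=-20. Stack: []
LOAD_FAST_LOAD_FAST k,k → push -36,-36. Stack: [-36, -36]
BINARY_OP | → -36 | -36 = -36. Stack: [-36]
LOAD_CONST → push 10. Stack: [-36, 10]
BINARY_OP // → -36 // 10 = -4. Stack: [-4]
STORE_FAST v → v=-4. Stack: []
LOAD_FAST_LOAD_FAST k,t → push -36,-20. Stack: [-36, -20]
BINARY_OP + → -36 + -20 = -56. Stack: [-56]
LOAD_FAST v → push -4. Stack: [-56, -4]
LOAD_CONST → push 8. Stack: [-56, -4, 8]
BINARY_OP // → -4 // 8 = -1. Stack: [-56, -1]
BINARY_OP - → -56 - -1 = -55. Stack: [-55]
STORE_FAST m → m=-55. Stack: []
LOAD_FAST_LOAD_FAST v,b → push -4,-2. Stack: [-4, -2]
BINARY_OP // → -4 // -2 = 2. Stack: [2]
LOAD_FAST_LOAD_FAST b,m → push -2,-55. Stack: [2, -2, -55]
BINARY_OP // → -2 // -55 = 0. Stack: [2, 0]
BINARY_OP - → 2 - 0 = 2. Stack: [2]
STORE_FAST v → v=2. Stack: []
LOAD_FAST m → push -55. Stack: [-55]
LOAD_CONST → push 10. Stack: [-55, 10]
BINARY_OP | → -55 | 10 = -53. Stack: [-53]
RETURN_VALUE → return -53.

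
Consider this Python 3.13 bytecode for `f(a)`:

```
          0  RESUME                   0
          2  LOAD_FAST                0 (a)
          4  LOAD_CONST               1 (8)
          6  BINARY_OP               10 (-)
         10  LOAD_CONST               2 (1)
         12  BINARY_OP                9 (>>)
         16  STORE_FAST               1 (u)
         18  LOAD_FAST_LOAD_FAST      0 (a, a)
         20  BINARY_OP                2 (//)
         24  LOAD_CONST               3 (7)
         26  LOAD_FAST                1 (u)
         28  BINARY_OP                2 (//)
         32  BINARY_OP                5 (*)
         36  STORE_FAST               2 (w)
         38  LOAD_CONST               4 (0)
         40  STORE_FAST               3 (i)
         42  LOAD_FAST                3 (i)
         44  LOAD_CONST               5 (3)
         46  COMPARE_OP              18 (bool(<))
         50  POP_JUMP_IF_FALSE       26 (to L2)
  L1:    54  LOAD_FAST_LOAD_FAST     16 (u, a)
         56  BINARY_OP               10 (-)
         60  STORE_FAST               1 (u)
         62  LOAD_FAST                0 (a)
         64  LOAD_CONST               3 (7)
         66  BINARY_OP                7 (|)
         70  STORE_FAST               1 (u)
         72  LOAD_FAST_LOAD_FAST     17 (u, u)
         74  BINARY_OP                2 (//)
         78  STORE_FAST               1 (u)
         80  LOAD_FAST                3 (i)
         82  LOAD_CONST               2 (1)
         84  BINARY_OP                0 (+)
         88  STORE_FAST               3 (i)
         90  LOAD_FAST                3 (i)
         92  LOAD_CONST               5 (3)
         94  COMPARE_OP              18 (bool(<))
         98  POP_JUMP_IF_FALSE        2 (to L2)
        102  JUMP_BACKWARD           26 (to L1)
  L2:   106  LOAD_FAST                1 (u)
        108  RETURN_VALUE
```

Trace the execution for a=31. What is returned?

1

LOAD_FAST a → push 31
LOAD_CONST → push 8
BINARY_OP - → 31 - 8 = 23
LOAD_CONST → push 1
BINARY_OP >> → 23 >> 1 = 11
STORE_FAST u → u=11
LOAD_FAST_LOAD_FAST a,a → push 31,31
BINARY_OP // → 31 // 31 = 1
LOAD_CONST → push 7
LOAD_FAST u → push 11
BINARY_OP // → 7 // 11 = 0
BINARY_OP * → 1 * 0 = 0
STORE_FAST w → w=0
LOAD_CONST → push 0
STORE_FAST i → i=0
LOAD_FAST i → push 0
LOAD_CONST → push 3
COMPARE_OP bool(<) → 0 vs 3 = True
POP_JUMP_IF_FALSE → pop True; no jump
LOAD_FAST_LOAD_FAST u,a → push 11,31
BINARY_OP - → 11 - 31 = -20
STORE_FAST u → u=-20
LOAD_FAST a → push 31
LOAD_CONST → push 7
BINARY_OP | → 31 | 7 = 31
STORE_FAST u → u=31
LOAD_FAST_LOAD_FAST u,u → push 31,31
BINARY_OP // → 31 // 31 = 1
STORE_FAST u → u=1
LOAD_FAST i → push 0
LOAD_CONST → push 1
BINARY_OP + → 0 + 1 = 1
STORE_FAST i → i=1
LOAD_FAST i → push 1
LOAD_CONST → push 3
COMPARE_OP bool(<) → 1 vs 3 = True
POP_JUMP_IF_FALSE → pop True; no jump
LOAD_FAST_LOAD_FAST u,a → push 1,31
BINARY_OP - → 1 - 31 = -30
STORE_FAST u → u=-30
LOAD_FAST a → push 31
LOAD_CONST → push 7
BINARY_OP | → 31 | 7 = 31
STORE_FAST u → u=31
LOAD_FAST_LOAD_FAST u,u → push 31,31
BINARY_OP // → 31 // 31 = 1
STORE_FAST u → u=1
LOAD_FAST i → push 1
LOAD_CONST → push 1
BINARY_OP + → 1 + 1 = 2
STORE_FAST i → i=2
LOAD_FAST i → push 2
LOAD_CONST → push 3
COMPARE_OP bool(<) → 2 vs 3 = True
POP_JUMP_IF_FALSE → pop True; no jump
LOAD_FAST_LOAD_FAST u,a → push 1,31
BINARY_OP - → 1 - 31 = -30
STORE_FAST u → u=-30
LOAD_FAST a → push 31
LOAD_CONST → push 7
BINARY_OP | → 31 | 7 = 31
STORE_FAST u → u=31
LOAD_FAST_LOAD_FAST u,u → push 31,31
BINARY_OP // → 31 // 31 = 1
STORE_FAST u → u=1
LOAD_FAST i → push 2
LOAD_CONST → push 1
BINARY_OP + → 2 + 1 = 3
STORE_FAST i → i=3
LOAD_FAST i → push 3
LOAD_CONST → push 3
COMPARE_OP bool(<) → 3 vs 3 = False
POP_JUMP_IF_FALSE → pop False; jump
LOAD_FAST u → push 1
RETURN_VALUE → return 1.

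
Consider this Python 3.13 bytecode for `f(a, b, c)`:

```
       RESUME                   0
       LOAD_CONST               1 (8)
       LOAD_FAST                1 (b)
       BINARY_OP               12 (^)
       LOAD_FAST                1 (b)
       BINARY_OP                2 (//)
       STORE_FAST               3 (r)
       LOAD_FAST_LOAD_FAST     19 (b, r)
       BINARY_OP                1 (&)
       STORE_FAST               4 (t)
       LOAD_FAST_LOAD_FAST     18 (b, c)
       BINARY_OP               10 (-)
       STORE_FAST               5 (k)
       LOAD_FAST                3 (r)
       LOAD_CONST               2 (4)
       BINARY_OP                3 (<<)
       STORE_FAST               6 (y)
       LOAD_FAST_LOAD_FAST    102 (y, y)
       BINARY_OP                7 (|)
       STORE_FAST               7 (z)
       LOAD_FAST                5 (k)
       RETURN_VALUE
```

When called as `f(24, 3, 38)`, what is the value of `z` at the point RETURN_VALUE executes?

LOAD_CONST → push 8. Stack: [8]
LOAD_FAST b → push 3. Stack: [8, 3]
BINARY_OP ^ → 8 ^ 3 = 11. Stack: [11]
LOAD_FAST b → push 3. Stack: [11, 3]
BINARY_OP // → 11 // 3 = 3. Stack: [3]
STORE_FAST r → r=3. Stack: []
LOAD_FAST_LOAD_FAST b,r → push 3,3. Stack: [3, 3]
BINARY_OP & → 3 & 3 = 3. Stack: [3]
STORE_FAST t → t=3. Stack: []
LOAD_FAST_LOAD_FAST b,c → push 3,38. Stack: [3, 38]
BINARY_OP - → 3 - 38 = -35. Stack: [-35]
STORE_FAST k → k=-35. Stack: []
LOAD_FAST r → push 3. Stack: [3]
LOAD_CONST → push 4. Stack: [3, 4]
BINARY_OP << → 3 << 4 = 48. Stack: [48]
STORE_FAST y → y=48. Stack: []
LOAD_FAST_LOAD_FAST y,y → push 48,48. Stack: [48, 48]
BINARY_OP | → 48 | 48 = 48. Stack: [48]
STORE_FAST z → z=48. Stack: []
LOAD_FAST k → push -35. Stack: [-35]
RETURN_VALUE → return -35.

48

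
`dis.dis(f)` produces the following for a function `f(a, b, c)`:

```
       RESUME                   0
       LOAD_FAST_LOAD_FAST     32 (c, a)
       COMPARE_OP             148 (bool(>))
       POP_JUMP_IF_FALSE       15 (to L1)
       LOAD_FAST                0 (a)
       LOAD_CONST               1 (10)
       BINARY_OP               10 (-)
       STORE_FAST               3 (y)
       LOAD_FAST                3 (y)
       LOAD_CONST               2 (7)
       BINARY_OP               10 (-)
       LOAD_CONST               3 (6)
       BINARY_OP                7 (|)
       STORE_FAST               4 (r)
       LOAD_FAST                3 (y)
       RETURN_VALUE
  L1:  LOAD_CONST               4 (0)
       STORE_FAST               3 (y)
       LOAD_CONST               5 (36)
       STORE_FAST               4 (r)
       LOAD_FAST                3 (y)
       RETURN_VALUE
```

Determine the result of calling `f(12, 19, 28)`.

LOAD_FAST_LOAD_FAST c,a → push 28,12. Stack: [28, 12]
COMPARE_OP bool(>) → 28 vs 12 = True. Stack: [True]
POP_JUMP_IF_FALSE → pop True; no jump. Stack: []
LOAD_FAST a → push 12. Stack: [12]
LOAD_CONST → push 10. Stack: [12, 10]
BINARY_OP - → 12 - 10 = 2. Stack: [2]
STORE_FAST y → y=2. Stack: []
LOAD_FAST y → push 2. Stack: [2]
LOAD_CONST → push 7. Stack: [2, 7]
BINARY_OP - → 2 - 7 = -5. Stack: [-5]
LOAD_CONST → push 6. Stack: [-5, 6]
BINARY_OP | → -5 | 6 = -1. Stack: [-1]
STORE_FAST r → r=-1. Stack: []
LOAD_FAST y → push 2. Stack: [2]
RETURN_VALUE → return 2.

2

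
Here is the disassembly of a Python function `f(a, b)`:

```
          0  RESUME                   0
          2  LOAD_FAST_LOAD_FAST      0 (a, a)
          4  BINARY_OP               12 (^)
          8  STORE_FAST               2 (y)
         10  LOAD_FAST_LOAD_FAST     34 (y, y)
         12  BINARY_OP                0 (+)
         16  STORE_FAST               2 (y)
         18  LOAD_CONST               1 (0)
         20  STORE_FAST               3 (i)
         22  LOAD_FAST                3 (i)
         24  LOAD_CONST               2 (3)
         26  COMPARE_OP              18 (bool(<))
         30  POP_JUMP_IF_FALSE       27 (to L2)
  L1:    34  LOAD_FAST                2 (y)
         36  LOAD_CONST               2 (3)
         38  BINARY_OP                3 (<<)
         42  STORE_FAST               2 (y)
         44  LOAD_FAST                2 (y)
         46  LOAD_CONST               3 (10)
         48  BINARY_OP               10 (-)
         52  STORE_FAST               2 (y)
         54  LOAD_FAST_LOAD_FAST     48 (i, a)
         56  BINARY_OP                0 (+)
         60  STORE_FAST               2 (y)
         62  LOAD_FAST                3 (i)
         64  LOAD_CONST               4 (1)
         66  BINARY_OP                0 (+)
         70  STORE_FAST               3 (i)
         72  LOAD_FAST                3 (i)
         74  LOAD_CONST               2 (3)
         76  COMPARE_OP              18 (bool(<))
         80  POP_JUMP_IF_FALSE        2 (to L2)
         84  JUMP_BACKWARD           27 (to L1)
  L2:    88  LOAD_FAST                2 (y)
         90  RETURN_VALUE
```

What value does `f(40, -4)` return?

42

LOAD_FAST_LOAD_FAST a,a → push 40,40
BINARY_OP ^ → 40 ^ 40 = 0
STORE_FAST y → y=0
LOAD_FAST_LOAD_FAST y,y → push 0,0
BINARY_OP + → 0 + 0 = 0
STORE_FAST y → y=0
LOAD_CONST → push 0
STORE_FAST i → i=0
LOAD_FAST i → push 0
LOAD_CONST → push 3
COMPARE_OP bool(<) → 0 vs 3 = True
POP_JUMP_IF_FALSE → pop True; no jump
LOAD_FAST y → push 0
LOAD_CONST → push 3
BINARY_OP << → 0 << 3 = 0
STORE_FAST y → y=0
LOAD_FAST y → push 0
LOAD_CONST → push 10
BINARY_OP - → 0 - 10 = -10
STORE_FAST y → y=-10
LOAD_FAST_LOAD_FAST i,a → push 0,40
BINARY_OP + → 0 + 40 = 40
STORE_FAST y → y=40
LOAD_FAST i → push 0
LOAD_CONST → push 1
BINARY_OP + → 0 + 1 = 1
STORE_FAST i → i=1
LOAD_FAST i → push 1
LOAD_CONST → push 3
COMPARE_OP bool(<) → 1 vs 3 = True
POP_JUMP_IF_FALSE → pop True; no jump
LOAD_FAST y → push 40
LOAD_CONST → push 3
BINARY_OP << → 40 << 3 = 320
STORE_FAST y → y=320
LOAD_FAST y → push 320
LOAD_CONST → push 10
BINARY_OP - → 320 - 10 = 310
STORE_FAST y → y=310
LOAD_FAST_LOAD_FAST i,a → push 1,40
BINARY_OP + → 1 + 40 = 41
STORE_FAST y → y=41
LOAD_FAST i → push 1
LOAD_CONST → push 1
BINARY_OP + → 1 + 1 = 2
STORE_FAST i → i=2
LOAD_FAST i → push 2
LOAD_CONST → push 3
COMPARE_OP bool(<) → 2 vs 3 = True
POP_JUMP_IF_FALSE → pop True; no jump
LOAD_FAST y → push 41
LOAD_CONST → push 3
BINARY_OP << → 41 << 3 = 328
STORE_FAST y → y=328
LOAD_FAST y → push 328
LOAD_CONST → push 10
BINARY_OP - → 328 - 10 = 318
STORE_FAST y → y=318
LOAD_FAST_LOAD_FAST i,a → push 2,40
BINARY_OP + → 2 + 40 = 42
STORE_FAST y → y=42
LOAD_FAST i → push 2
LOAD_CONST → push 1
BINARY_OP + → 2 + 1 = 3
STORE_FAST i → i=3
LOAD_FAST i → push 3
LOAD_CONST → push 3
COMPARE_OP bool(<) → 3 vs 3 = False
POP_JUMP_IF_FALSE → pop False; jump
LOAD_FAST y → push 42
RETURN_VALUE → return 42.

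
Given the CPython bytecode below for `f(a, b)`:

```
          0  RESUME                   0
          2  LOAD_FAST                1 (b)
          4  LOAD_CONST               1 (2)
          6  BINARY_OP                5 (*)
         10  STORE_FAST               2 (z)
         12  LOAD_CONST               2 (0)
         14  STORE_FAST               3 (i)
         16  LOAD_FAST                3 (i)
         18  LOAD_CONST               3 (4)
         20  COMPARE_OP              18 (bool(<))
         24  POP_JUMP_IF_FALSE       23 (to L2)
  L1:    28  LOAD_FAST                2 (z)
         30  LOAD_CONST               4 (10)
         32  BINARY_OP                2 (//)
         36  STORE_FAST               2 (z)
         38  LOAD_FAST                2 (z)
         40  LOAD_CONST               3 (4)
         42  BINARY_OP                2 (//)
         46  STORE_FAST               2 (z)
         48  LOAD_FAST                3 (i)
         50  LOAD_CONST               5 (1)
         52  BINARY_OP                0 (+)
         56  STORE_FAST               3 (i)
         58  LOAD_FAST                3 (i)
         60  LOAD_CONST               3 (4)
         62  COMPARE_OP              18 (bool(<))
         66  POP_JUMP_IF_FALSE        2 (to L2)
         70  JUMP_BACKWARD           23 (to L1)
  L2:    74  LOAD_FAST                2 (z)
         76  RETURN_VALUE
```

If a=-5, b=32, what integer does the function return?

LOAD_FAST b → push 32
LOAD_CONST → push 2
BINARY_OP * → 32 * 2 = 64
STORE_FAST z → z=64
LOAD_CONST → push 0
STORE_FAST i → i=0
LOAD_FAST i → push 0
LOAD_CONST → push 4
COMPARE_OP bool(<) → 0 vs 4 = True
POP_JUMP_IF_FALSE → pop True; no jump
LOAD_FAST z → push 64
LOAD_CONST → push 10
BINARY_OP // → 64 // 10 = 6
STORE_FAST z → z=6
LOAD_FAST z → push 6
LOAD_CONST → push 4
BINARY_OP // → 6 // 4 = 1
STORE_FAST z → z=1
LOAD_FAST i → push 0
LOAD_CONST → push 1
BINARY_OP + → 0 + 1 = 1
STORE_FAST i → i=1
LOAD_FAST i → push 1
LOAD_CONST → push 4
COMPARE_OP bool(<) → 1 vs 4 = True
POP_JUMP_IF_FALSE → pop True; no jump
LOAD_FAST z → push 1
LOAD_CONST → push 10
BINARY_OP // → 1 // 10 = 0
STORE_FAST z → z=0
LOAD_FAST z → push 0
LOAD_CONST → push 4
BINARY_OP // → 0 // 4 = 0
STORE_FAST z → z=0
LOAD_FAST i → push 1
LOAD_CONST → push 1
BINARY_OP + → 1 + 1 = 2
STORE_FAST i → i=2
LOAD_FAST i → push 2
LOAD_CONST → push 4
COMPARE_OP bool(<) → 2 vs 4 = True
POP_JUMP_IF_FALSE → pop True; no jump
LOAD_FAST z → push 0
LOAD_CONST → push 10
BINARY_OP // → 0 // 10 = 0
STORE_FAST z → z=0
LOAD_FAST z → push 0
LOAD_CONST → push 4
BINARY_OP // → 0 // 4 = 0
STORE_FAST z → z=0
LOAD_FAST i → push 2
LOAD_CONST → push 1
BINARY_OP + → 2 + 1 = 3
STORE_FAST i → i=3
LOAD_FAST i → push 3
LOAD_CONST → push 4
COMPARE_OP bool(<) → 3 vs 4 = True
POP_JUMP_IF_FALSE → pop True; no jump
LOAD_FAST z → push 0
LOAD_CONST → push 10
BINARY_OP // → 0 // 10 = 0
STORE_FAST z → z=0
LOAD_FAST z → push 0
LOAD_CONST → push 4
BINARY_OP // → 0 // 4 = 0
STORE_FAST z → z=0
LOAD_FAST i → push 3
LOAD_CONST → push 1
BINARY_OP + → 3 + 1 = 4
STORE_FAST i → i=4
LOAD_FAST i → push 4
LOAD_CONST → push 4
COMPARE_OP bool(<) → 4 vs 4 = False
POP_JUMP_IF_FALSE → pop False; jump
LOAD_FAST z → push 0
RETURN_VALUE → return 0.

0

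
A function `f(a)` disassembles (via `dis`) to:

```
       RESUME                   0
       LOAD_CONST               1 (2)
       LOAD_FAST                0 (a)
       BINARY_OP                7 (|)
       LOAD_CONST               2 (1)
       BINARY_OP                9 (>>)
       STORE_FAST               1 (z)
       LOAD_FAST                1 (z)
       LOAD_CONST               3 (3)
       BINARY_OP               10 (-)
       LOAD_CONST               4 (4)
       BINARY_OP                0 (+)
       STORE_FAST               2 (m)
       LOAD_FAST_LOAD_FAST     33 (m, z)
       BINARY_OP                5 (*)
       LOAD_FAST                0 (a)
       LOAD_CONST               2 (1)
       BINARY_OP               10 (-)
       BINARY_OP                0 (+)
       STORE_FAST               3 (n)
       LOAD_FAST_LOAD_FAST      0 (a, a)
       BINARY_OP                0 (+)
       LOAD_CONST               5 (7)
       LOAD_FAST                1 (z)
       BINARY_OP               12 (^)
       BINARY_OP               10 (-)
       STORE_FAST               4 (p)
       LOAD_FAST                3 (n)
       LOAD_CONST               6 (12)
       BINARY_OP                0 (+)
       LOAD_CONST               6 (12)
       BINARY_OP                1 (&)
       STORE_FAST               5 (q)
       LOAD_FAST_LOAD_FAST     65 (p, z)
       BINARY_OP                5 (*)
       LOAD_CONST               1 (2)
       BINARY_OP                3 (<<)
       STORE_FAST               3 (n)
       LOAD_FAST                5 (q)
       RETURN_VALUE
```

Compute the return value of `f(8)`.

0

LOAD_CONST → push 2. Stack: [2]
LOAD_FAST a → push 8. Stack: [2, 8]
BINARY_OP | → 2 | 8 = 10. Stack: [10]
LOAD_CONST → push 1. Stack: [10, 1]
BINARY_OP >> → 10 >> 1 = 5. Stack: [5]
STORE_FAST z → z=5. Stack: []
LOAD_FAST z → push 5. Stack: [5]
LOAD_CONST → push 3. Stack: [5, 3]
BINARY_OP - → 5 - 3 = 2. Stack: [2]
LOAD_CONST → push 4. Stack: [2, 4]
BINARY_OP + → 2 + 4 = 6. Stack: [6]
STORE_FAST m → m=6. Stack: []
LOAD_FAST_LOAD_FAST m,z → push 6,5. Stack: [6, 5]
BINARY_OP * → 6 * 5 = 30. Stack: [30]
LOAD_FAST a → push 8. Stack: [30, 8]
LOAD_CONST → push 1. Stack: [30, 8, 1]
BINARY_OP - → 8 - 1 = 7. Stack: [30, 7]
BINARY_OP + → 30 + 7 = 37. Stack: [37]
STORE_FAST n → n=37. Stack: []
LOAD_FAST_LOAD_FAST a,a → push 8,8. Stack: [8, 8]
BINARY_OP + → 8 + 8 = 16. Stack: [16]
LOAD_CONST → push 7. Stack: [16, 7]
LOAD_FAST z → push 5. Stack: [16, 7, 5]
BINARY_OP ^ → 7 ^ 5 = 2. Stack: [16, 2]
BINARY_OP - → 16 - 2 = 14. Stack: [14]
STORE_FAST p → p=14. Stack: []
LOAD_FAST n → push 37. Stack: [37]
LOAD_CONST → push 12. Stack: [37, 12]
BINARY_OP + → 37 + 12 = 49. Stack: [49]
LOAD_CONST → push 12. Stack: [49, 12]
BINARY_OP & → 49 & 12 = 0. Stack: [0]
STORE_FAST q → q=0. Stack: []
LOAD_FAST_LOAD_FAST p,z → push 14,5. Stack: [14, 5]
BINARY_OP * → 14 * 5 = 70. Stack: [70]
LOAD_CONST → push 2. Stack: [70, 2]
BINARY_OP << → 70 << 2 = 280. Stack: [280]
STORE_FAST n → n=280. Stack: []
LOAD_FAST q → push 0. Stack: [0]
RETURN_VALUE → return 0.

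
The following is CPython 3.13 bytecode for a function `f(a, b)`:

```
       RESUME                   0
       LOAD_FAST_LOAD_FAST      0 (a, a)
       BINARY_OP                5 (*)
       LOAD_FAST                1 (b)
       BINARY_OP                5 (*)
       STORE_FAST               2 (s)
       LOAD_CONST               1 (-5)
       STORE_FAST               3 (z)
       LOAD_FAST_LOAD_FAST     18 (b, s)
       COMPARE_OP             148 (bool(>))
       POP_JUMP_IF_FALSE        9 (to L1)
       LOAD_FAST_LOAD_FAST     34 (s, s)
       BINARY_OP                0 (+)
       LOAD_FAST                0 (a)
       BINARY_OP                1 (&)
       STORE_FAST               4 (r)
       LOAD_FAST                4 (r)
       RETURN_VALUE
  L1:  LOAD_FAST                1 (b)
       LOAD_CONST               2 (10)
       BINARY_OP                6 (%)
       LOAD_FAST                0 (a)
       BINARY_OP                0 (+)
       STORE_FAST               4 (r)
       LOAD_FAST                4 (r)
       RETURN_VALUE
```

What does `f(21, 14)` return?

25

LOAD_FAST_LOAD_FAST a,a → push 21,21. Stack: [21, 21]
BINARY_OP * → 21 * 21 = 441. Stack: [441]
LOAD_FAST b → push 14. Stack: [441, 14]
BINARY_OP * → 441 * 14 = 6174. Stack: [6174]
STORE_FAST s → s=6174. Stack: []
LOAD_CONST → push -5. Stack: [-5]
STORE_FAST z → z=-5. Stack: []
LOAD_FAST_LOAD_FAST b,s → push 14,6174. Stack: [14, 6174]
COMPARE_OP bool(>) → 14 vs 6174 = False. Stack: [False]
POP_JUMP_IF_FALSE → pop False; jump. Stack: []
LOAD_FAST b → push 14. Stack: [14]
LOAD_CONST → push 10. Stack: [14, 10]
BINARY_OP % → 14 % 10 = 4. Stack: [4]
LOAD_FAST a → push 21. Stack: [4, 21]
BINARY_OP + → 4 + 21 = 25. Stack: [25]
STORE_FAST r → r=25. Stack: []
LOAD_FAST r → push 25. Stack: [25]
RETURN_VALUE → return 25.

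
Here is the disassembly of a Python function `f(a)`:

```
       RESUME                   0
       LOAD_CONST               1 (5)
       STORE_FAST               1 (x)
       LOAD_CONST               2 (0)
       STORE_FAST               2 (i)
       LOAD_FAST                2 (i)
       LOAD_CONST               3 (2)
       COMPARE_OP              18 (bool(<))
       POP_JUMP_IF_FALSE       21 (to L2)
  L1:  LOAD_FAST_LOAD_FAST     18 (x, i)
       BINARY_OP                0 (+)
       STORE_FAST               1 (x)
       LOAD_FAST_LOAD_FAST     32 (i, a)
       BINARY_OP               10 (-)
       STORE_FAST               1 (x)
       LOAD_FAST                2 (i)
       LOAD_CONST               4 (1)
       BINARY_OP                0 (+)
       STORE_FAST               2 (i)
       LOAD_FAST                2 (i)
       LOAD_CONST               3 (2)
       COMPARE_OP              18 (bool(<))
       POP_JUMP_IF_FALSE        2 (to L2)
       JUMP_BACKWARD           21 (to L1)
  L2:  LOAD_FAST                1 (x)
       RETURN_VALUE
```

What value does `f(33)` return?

-32

LOAD_CONST → push 5. Stack: [5]
STORE_FAST x → x=5. Stack: []
LOAD_CONST → push 0. Stack: [0]
STORE_FAST i → i=0. Stack: []
LOAD_FAST i → push 0. Stack: [0]
LOAD_CONST → push 2. Stack: [0, 2]
COMPARE_OP bool(<) → 0 vs 2 = True. Stack: [True]
POP_JUMP_IF_FALSE → pop True; no jump. Stack: []
LOAD_FAST_LOAD_FAST x,i → push 5,0. Stack: [5, 0]
BINARY_OP + → 5 + 0 = 5. Stack: [5]
STORE_FAST x → x=5. Stack: []
LOAD_FAST_LOAD_FAST i,a → push 0,33. Stack: [0, 33]
BINARY_OP - → 0 - 33 = -33. Stack: [-33]
STORE_FAST x → x=-33. Stack: []
LOAD_FAST i → push 0. Stack: [0]
LOAD_CONST → push 1. Stack: [0, 1]
BINARY_OP + → 0 + 1 = 1. Stack: [1]
STORE_FAST i → i=1. Stack: []
LOAD_FAST i → push 1. Stack: [1]
LOAD_CONST → push 2. Stack: [1, 2]
COMPARE_OP bool(<) → 1 vs 2 = True. Stack: [True]
POP_JUMP_IF_FALSE → pop True; no jump. Stack: []
LOAD_FAST_LOAD_FAST x,i → push -33,1. Stack: [-33, 1]
BINARY_OP + → -33 + 1 = -32. Stack: [-32]
STORE_FAST x → x=-32. Stack: []
LOAD_FAST_LOAD_FAST i,a → push 1,33. Stack: [1, 33]
BINARY_OP - → 1 - 33 = -32. Stack: [-32]
STORE_FAST x → x=-32. Stack: []
LOAD_FAST i → push 1. Stack: [1]
LOAD_CONST → push 1. Stack: [1, 1]
BINARY_OP + → 1 + 1 = 2. Stack: [2]
STORE_FAST i → i=2. Stack: []
LOAD_FAST i → push 2. Stack: [2]
LOAD_CONST → push 2. Stack: [2, 2]
COMPARE_OP bool(<) → 2 vs 2 = False. Stack: [False]
POP_JUMP_IF_FALSE → pop False; jump. Stack: []
LOAD_FAST x → push -32. Stack: [-32]
RETURN_VALUE → return -32.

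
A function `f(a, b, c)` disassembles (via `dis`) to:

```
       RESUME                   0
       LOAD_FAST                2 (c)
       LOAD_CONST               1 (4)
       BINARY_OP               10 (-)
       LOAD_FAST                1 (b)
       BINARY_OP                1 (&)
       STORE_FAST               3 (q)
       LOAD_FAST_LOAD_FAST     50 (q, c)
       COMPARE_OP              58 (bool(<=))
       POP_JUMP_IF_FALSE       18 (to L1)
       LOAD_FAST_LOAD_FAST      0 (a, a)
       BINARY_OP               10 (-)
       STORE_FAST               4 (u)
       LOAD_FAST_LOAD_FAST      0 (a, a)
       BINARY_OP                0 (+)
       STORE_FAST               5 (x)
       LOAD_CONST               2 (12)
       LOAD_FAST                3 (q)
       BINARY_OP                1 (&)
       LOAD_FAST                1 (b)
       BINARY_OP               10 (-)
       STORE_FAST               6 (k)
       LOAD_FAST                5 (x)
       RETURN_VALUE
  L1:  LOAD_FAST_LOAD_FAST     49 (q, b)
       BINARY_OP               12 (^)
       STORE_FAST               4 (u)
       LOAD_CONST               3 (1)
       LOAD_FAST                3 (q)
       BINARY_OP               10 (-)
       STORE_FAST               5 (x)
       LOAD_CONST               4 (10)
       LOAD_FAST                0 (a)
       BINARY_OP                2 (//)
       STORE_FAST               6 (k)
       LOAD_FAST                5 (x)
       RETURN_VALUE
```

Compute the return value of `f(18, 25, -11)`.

LOAD_FAST c → push -11. Stack: [-11]
LOAD_CONST → push 4. Stack: [-11, 4]
BINARY_OP - → -11 - 4 = -15. Stack: [-15]
LOAD_FAST b → push 25. Stack: [-15, 25]
BINARY_OP & → -15 & 25 = 17. Stack: [17]
STORE_FAST q → q=17. Stack: []
LOAD_FAST_LOAD_FAST q,c → push 17,-11. Stack: [17, -11]
COMPARE_OP bool(<=) → 17 vs -11 = False. Stack: [False]
POP_JUMP_IF_FALSE → pop False; jump. Stack: []
LOAD_FAST_LOAD_FAST q,b → push 17,25. Stack: [17, 25]
BINARY_OP ^ → 17 ^ 25 = 8. Stack: [8]
STORE_FAST u → u=8. Stack: []
LOAD_CONST → push 1. Stack: [1]
LOAD_FAST q → push 17. Stack: [1, 17]
BINARY_OP - → 1 - 17 = -16. Stack: [-16]
STORE_FAST x → x=-16. Stack: []
LOAD_CONST → push 10. Stack: [10]
LOAD_FAST a → push 18. Stack: [10, 18]
BINARY_OP // → 10 // 18 = 0. Stack: [0]
STORE_FAST k → k=0. Stack: []
LOAD_FAST x → push -16. Stack: [-16]
RETURN_VALUE → return -16.

-16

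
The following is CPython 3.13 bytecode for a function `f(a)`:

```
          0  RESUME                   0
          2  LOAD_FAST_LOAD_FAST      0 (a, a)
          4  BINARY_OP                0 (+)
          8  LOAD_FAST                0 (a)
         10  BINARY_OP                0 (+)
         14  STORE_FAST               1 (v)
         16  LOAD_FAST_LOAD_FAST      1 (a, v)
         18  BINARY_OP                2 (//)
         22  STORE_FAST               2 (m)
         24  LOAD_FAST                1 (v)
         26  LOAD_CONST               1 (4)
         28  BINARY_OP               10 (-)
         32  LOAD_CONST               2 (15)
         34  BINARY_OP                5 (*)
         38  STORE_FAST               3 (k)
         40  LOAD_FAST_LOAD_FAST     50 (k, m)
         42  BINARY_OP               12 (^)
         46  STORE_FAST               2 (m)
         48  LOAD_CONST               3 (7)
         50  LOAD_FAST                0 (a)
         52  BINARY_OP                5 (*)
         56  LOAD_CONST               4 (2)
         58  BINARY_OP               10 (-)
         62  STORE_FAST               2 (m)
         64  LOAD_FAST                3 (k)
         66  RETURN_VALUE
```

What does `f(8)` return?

300

LOAD_FAST_LOAD_FAST a,a → push 8,8. Stack: [8, 8]
BINARY_OP + → 8 + 8 = 16. Stack: [16]
LOAD_FAST a → push 8. Stack: [16, 8]
BINARY_OP + → 16 + 8 = 24. Stack: [24]
STORE_FAST v → v=24. Stack: []
LOAD_FAST_LOAD_FAST a,v → push 8,24. Stack: [8, 24]
BINARY_OP // → 8 // 24 = 0. Stack: [0]
STORE_FAST m → m=0. Stack: []
LOAD_FAST v → push 24. Stack: [24]
LOAD_CONST → push 4. Stack: [24, 4]
BINARY_OP - → 24 - 4 = 20. Stack: [20]
LOAD_CONST → push 15. Stack: [20, 15]
BINARY_OP * → 20 * 15 = 300. Stack: [300]
STORE_FAST k → k=300. Stack: []
LOAD_FAST_LOAD_FAST k,m → push 300,0. Stack: [300, 0]
BINARY_OP ^ → 300 ^ 0 = 300. Stack: [300]
STORE_FAST m → m=300. Stack: []
LOAD_CONST → push 7. Stack: [7]
LOAD_FAST a → push 8. Stack: [7, 8]
BINARY_OP * → 7 * 8 = 56. Stack: [56]
LOAD_CONST → push 2. Stack: [56, 2]
BINARY_OP - → 56 - 2 = 54. Stack: [54]
STORE_FAST m → m=54. Stack: []
LOAD_FAST k → push 300. Stack: [300]
RETURN_VALUE → return 300.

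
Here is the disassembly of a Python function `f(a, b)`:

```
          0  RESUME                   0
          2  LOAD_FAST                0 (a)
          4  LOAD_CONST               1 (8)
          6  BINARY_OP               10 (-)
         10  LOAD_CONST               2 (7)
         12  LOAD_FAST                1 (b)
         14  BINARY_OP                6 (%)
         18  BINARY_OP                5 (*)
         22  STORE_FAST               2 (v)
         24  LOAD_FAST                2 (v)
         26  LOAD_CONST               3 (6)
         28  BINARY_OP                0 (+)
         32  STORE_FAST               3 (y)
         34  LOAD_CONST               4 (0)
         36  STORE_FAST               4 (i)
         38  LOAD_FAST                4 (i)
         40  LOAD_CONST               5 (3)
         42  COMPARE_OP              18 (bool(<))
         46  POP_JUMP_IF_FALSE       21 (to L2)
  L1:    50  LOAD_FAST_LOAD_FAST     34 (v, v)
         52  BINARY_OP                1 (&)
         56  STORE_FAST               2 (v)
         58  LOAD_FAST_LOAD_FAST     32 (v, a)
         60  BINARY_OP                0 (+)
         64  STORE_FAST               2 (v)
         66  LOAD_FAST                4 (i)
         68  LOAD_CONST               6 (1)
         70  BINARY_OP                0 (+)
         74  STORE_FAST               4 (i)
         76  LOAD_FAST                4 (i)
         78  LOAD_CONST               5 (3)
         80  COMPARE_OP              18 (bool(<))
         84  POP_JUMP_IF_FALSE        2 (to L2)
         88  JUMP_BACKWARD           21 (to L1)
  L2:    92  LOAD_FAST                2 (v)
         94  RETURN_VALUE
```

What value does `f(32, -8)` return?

72

LOAD_FAST a → push 32. Stack: [32]
LOAD_CONST → push 8. Stack: [32, 8]
BINARY_OP - → 32 - 8 = 24. Stack: [24]
LOAD_CONST → push 7. Stack: [24, 7]
LOAD_FAST b → push -8. Stack: [24, 7, -8]
BINARY_OP % → 7 % -8 = -1. Stack: [24, -1]
BINARY_OP * → 24 * -1 = -24. Stack: [-24]
STORE_FAST v → v=-24. Stack: []
LOAD_FAST v → push -24. Stack: [-24]
LOAD_CONST → push 6. Stack: [-24, 6]
BINARY_OP + → -24 + 6 = -18. Stack: [-18]
STORE_FAST y → y=-18. Stack: []
LOAD_CONST → push 0. Stack: [0]
STORE_FAST i → i=0. Stack: []
LOAD_FAST i → push 0. Stack: [0]
LOAD_CONST → push 3. Stack: [0, 3]
COMPARE_OP bool(<) → 0 vs 3 = True. Stack: [True]
POP_JUMP_IF_FALSE → pop True; no jump. Stack: []
LOAD_FAST_LOAD_FAST v,v → push -24,-24. Stack: [-24, -24]
BINARY_OP & → -24 & -24 = -24. Stack: [-24]
STORE_FAST v → v=-24. Stack: []
LOAD_FAST_LOAD_FAST v,a → push -24,32. Stack: [-24, 32]
BINARY_OP + → -24 + 32 = 8. Stack: [8]
STORE_FAST v → v=8. Stack: []
LOAD_FAST i → push 0. Stack: [0]
LOAD_CONST → push 1. Stack: [0, 1]
BINARY_OP + → 0 + 1 = 1. Stack: [1]
STORE_FAST i → i=1. Stack: []
LOAD_FAST i → push 1. Stack: [1]
LOAD_CONST → push 3. Stack: [1, 3]
COMPARE_OP bool(<) → 1 vs 3 = True. Stack: [True]
POP_JUMP_IF_FALSE → pop True; no jump. Stack: []
LOAD_FAST_LOAD_FAST v,v → push 8,8. Stack: [8, 8]
BINARY_OP & → 8 & 8 = 8. Stack: [8]
STORE_FAST v → v=8. Stack: []
LOAD_FAST_LOAD_FAST v,a → push 8,32. Stack: [8, 32]
BINARY_OP + → 8 + 32 = 40. Stack: [40]
STORE_FAST v → v=40. Stack: []
LOAD_FAST i → push 1. Stack: [1]
LOAD_CONST → push 1. Stack: [1, 1]
BINARY_OP + → 1 + 1 = 2. Stack: [2]
STORE_FAST i → i=2. Stack: []
LOAD_FAST i → push 2. Stack: [2]
LOAD_CONST → push 3. Stack: [2, 3]
COMPARE_OP bool(<) → 2 vs 3 = True. Stack: [True]
POP_JUMP_IF_FALSE → pop True; no jump. Stack: []
LOAD_FAST_LOAD_FAST v,v → push 40,40. Stack: [40, 40]
BINARY_OP & → 40 & 40 = 40. Stack: [40]
STORE_FAST v → v=40. Stack: []
LOAD_FAST_LOAD_FAST v,a → push 40,32. Stack: [40, 32]
BINARY_OP + → 40 + 32 = 72. Stack: [72]
STORE_FAST v → v=72. Stack: []
LOAD_FAST i → push 2. Stack: [2]
LOAD_CONST → push 1. Stack: [2, 1]
BINARY_OP + → 2 + 1 = 3. Stack: [3]
STORE_FAST i → i=3. Stack: []
LOAD_FAST i → push 3. Stack: [3]
LOAD_CONST → push 3. Stack: [3, 3]
COMPARE_OP bool(<) → 3 vs 3 = False. Stack: [False]
POP_JUMP_IF_FALSE → pop False; jump. Stack: []
LOAD_FAST v → push 72. Stack: [72]
RETURN_VALUE → return 72.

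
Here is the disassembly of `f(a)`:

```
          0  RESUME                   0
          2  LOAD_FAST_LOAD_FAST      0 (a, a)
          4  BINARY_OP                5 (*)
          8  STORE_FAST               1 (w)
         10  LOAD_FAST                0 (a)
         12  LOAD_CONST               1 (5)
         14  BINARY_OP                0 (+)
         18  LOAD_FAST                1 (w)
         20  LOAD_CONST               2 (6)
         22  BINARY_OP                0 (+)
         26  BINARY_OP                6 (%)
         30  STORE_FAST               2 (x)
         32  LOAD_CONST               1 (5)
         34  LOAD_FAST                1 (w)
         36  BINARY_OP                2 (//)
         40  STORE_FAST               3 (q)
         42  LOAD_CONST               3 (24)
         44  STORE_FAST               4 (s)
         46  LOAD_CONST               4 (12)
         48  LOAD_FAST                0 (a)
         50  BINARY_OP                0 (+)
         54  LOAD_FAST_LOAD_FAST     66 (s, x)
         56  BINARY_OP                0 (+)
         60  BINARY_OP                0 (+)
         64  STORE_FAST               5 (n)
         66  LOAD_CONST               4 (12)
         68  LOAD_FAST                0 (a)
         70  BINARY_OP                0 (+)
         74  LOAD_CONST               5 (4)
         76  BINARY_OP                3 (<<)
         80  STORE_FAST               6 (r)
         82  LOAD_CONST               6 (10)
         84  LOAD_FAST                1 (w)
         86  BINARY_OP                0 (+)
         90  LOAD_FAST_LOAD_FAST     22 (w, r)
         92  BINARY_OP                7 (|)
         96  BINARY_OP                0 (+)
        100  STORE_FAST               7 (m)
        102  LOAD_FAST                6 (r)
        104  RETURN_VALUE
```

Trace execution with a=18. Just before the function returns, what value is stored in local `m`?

LOAD_FAST_LOAD_FAST a,a → push 18,18. Stack: [18, 18]
BINARY_OP * → 18 * 18 = 324. Stack: [324]
STORE_FAST w → w=324. Stack: []
LOAD_FAST a → push 18. Stack: [18]
LOAD_CONST → push 5. Stack: [18, 5]
BINARY_OP + → 18 + 5 = 23. Stack: [23]
LOAD_FAST w → push 324. Stack: [23, 324]
LOAD_CONST → push 6. Stack: [23, 324, 6]
BINARY_OP + → 324 + 6 = 330. Stack: [23, 330]
BINARY_OP % → 23 % 330 = 23. Stack: [23]
STORE_FAST x → x=23. Stack: []
LOAD_CONST → push 5. Stack: [5]
LOAD_FAST w → push 324. Stack: [5, 324]
BINARY_OP // → 5 // 324 = 0. Stack: [0]
STORE_FAST q → q=0. Stack: []
LOAD_CONST → push 24. Stack: [24]
STORE_FAST s → s=24. Stack: []
LOAD_CONST → push 12. Stack: [12]
LOAD_FAST a → push 18. Stack: [12, 18]
BINARY_OP + → 12 + 18 = 30. Stack: [30]
LOAD_FAST_LOAD_FAST s,x → push 24,23. Stack: [30, 24, 23]
BINARY_OP + → 24 + 23 = 47. Stack: [30, 47]
BINARY_OP + → 30 + 47 = 77. Stack: [77]
STORE_FAST n → n=77. Stack: []
LOAD_CONST → push 12. Stack: [12]
LOAD_FAST a → push 18. Stack: [12, 18]
BINARY_OP + → 12 + 18 = 30. Stack: [30]
LOAD_CONST → push 4. Stack: [30, 4]
BINARY_OP << → 30 << 4 = 480. Stack: [480]
STORE_FAST r → r=480. Stack: []
LOAD_CONST → push 10. Stack: [10]
LOAD_FAST w → push 324. Stack: [10, 324]
BINARY_OP + → 10 + 324 = 334. Stack: [334]
LOAD_FAST_LOAD_FAST w,r → push 324,480. Stack: [334, 324, 480]
BINARY_OP | → 324 | 480 = 484. Stack: [334, 484]
BINARY_OP + → 334 + 484 = 818. Stack: [818]
STORE_FAST m → m=818. Stack: []
LOAD_FAST r → push 480. Stack: [480]
RETURN_VALUE → return 480.

818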